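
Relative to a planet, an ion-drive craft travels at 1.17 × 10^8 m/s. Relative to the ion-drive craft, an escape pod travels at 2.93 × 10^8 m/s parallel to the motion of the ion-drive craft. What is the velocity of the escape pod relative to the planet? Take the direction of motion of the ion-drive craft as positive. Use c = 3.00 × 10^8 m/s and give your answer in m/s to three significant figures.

In units of c (dividing by 3.00 × 10^8 m/s): v = 0.390, u' = 0.977.
u = (u' + v)/(1 + u'v/c²):
u = (0.977 + 0.390) / (1 + 0.977·0.390) = 1.3667/1.3809 = 0.9897
Converting back: u = 0.9897 × 3.00 × 10^8 m/s.

2.97 × 10^8 m/s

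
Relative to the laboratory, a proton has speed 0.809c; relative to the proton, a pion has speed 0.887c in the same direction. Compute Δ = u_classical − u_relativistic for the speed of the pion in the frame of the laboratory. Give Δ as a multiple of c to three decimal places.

Δ = 0.709c

Galilean: u_cl = 0.887 + 0.809 = 1.6960.
Relativistic: u_rel = (0.887 + 0.809) / (1 + 0.887·0.809) = 1.6960/1.7176 = 0.9874.
Δ = 1.6960 − 0.9874 = 0.7086.
(The classical prediction exceeds c; the relativistic result does not.)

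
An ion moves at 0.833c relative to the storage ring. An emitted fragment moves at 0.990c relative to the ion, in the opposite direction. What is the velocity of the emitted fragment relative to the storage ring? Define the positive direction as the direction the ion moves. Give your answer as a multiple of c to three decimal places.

-0.895c

With v = 0.833 and u' = -0.990 (in units of c),
u = (u' + v)/(1 + u'v/c²):
u = (-0.990 + 0.833) / (1 + (-0.990)·0.833) = -0.1570/0.1753 = -0.8955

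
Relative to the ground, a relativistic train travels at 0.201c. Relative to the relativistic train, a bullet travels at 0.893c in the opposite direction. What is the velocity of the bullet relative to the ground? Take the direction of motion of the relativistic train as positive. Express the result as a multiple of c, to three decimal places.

With v = 0.201 and u' = -0.893 (in units of c),
u = (u' + v)/(1 + u'v/c²):
u = (-0.893 + 0.201) / (1 + (-0.893)·0.201) = -0.6920/0.8205 = -0.8434

-0.843c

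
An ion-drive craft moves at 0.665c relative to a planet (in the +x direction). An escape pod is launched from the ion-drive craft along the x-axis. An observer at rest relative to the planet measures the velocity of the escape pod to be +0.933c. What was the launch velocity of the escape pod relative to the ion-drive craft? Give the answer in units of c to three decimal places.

Invert the composition law: u' = (u − v)/(1 − uv/c²).
u' = (0.933 − 0.665) / (1 − (0.933)(0.665)) = 0.2680/0.3796 = 0.7061.

+0.706c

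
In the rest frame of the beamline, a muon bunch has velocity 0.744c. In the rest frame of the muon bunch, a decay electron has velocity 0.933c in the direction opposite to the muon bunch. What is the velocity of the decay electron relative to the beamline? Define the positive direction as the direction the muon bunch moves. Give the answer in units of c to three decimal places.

With v = 0.744 and u' = -0.933 (in units of c),
u = (u' + v)/(1 + u'v/c²):
u = (-0.933 + 0.744) / (1 + (-0.933)·0.744) = -0.1890/0.3058 = -0.6180
(Galilean addition would give -0.189c.)

-0.618c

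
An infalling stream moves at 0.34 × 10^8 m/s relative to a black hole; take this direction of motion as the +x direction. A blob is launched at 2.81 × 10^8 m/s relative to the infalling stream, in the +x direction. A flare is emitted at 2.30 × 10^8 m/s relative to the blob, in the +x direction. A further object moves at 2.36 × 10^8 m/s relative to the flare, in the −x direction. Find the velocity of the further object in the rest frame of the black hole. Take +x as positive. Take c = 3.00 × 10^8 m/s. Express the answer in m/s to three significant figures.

Apply u = (u' + v)/(1 + u'v/c²) successively, working outward toward the black hole.
(Dividing each given speed by c = 3.00 × 10^8 m/s to work in units of c.)
Start: velocity of the infalling stream relative to the black hole = 0.1133c.
Compose with the blob (u' = 0.937 in the infalling stream frame): u_1 = (0.937 + 0.113) / (1 + 0.937·0.113) = 1.0500/1.1062 = 0.9492.
Compose with the flare (u' = 0.767 in the blob frame): u_2 = (0.767 + 0.949) / (1 + 0.767·0.949) = 1.7159/1.7277 = 0.9931.
Compose with the further object (u' = -0.787 in the flare frame): u_3 = (-0.787 + 0.993) / (1 + (-0.787)·0.993) = 0.2065/0.2187 = 0.9440.
So u = 0.9440 × 3.00 × 10^8 m/s.

+2.83 × 10^8 m/s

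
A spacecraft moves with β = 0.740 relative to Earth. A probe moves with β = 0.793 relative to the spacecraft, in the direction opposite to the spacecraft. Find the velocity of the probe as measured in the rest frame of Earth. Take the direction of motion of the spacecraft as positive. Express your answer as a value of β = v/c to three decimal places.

With v = 0.740 and u' = -0.793 (in units of c),
u = (u' + v)/(1 + u'v/c²):
u = (-0.793 + 0.740) / (1 + (-0.793)·0.740) = -0.0530/0.4132 = -0.1283

β = -0.128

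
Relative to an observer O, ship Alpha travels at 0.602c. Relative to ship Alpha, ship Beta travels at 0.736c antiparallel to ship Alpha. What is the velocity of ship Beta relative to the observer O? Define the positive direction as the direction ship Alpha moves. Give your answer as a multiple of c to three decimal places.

With v = 0.602 and u' = -0.736 (in units of c),
u = (u' + v)/(1 + u'v/c²):
u = (-0.736 + 0.602) / (1 + (-0.736)·0.602) = -0.1340/0.5569 = -0.2406
(Galilean addition would give -0.134c.)

-0.241c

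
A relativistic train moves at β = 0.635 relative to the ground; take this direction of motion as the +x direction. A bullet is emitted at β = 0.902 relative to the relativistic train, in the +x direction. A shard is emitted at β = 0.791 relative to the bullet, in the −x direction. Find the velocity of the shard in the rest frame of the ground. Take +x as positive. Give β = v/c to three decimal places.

Apply u = (u' + v)/(1 + u'v/c²) successively, working outward toward the ground.
Start: velocity of the relativistic train relative to the ground = 0.6350c.
Compose with the bullet (u' = 0.902 in the relativistic train frame): u_1 = (0.902 + 0.635) / (1 + 0.902·0.635) = 1.5370/1.5728 = 0.9773.
Compose with the shard (u' = -0.791 in the bullet frame): u_2 = (-0.791 + 0.977) / (1 + (-0.791)·0.977) = 0.1863/0.2270 = 0.8206.

β = +0.821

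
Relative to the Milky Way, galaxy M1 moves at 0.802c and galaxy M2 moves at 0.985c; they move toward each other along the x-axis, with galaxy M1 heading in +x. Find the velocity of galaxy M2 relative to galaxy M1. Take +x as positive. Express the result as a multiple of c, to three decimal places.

-0.998c

β_A = 0.802, β_B = -0.985.
Transform to A's frame with the inverse velocity-addition law: u' = (u − v)/(1 − uv/c²), taking u = β_B and v = β_A.
u' = (-0.985 − 0.802) / (1 − (0.802)(-0.985)) = -1.7870/1.7900 = -0.9983.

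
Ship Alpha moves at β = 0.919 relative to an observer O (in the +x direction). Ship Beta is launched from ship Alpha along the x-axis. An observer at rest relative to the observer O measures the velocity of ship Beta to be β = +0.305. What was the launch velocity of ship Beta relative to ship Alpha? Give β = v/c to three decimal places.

Invert the composition law: u' = (u − v)/(1 − uv/c²).
u' = (0.305 − 0.919) / (1 − (0.305)(0.919)) = -0.6140/0.7197 = -0.8531.

β = -0.853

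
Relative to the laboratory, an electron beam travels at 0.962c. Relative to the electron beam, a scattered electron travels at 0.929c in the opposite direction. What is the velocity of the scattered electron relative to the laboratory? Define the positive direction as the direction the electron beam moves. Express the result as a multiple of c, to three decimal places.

+0.310c

With v = 0.962 and u' = -0.929 (in units of c),
u = (u' + v)/(1 + u'v/c²):
u = (-0.929 + 0.962) / (1 + (-0.929)·0.962) = 0.0330/0.1063 = 0.3104
(Galilean addition would give +0.033c.)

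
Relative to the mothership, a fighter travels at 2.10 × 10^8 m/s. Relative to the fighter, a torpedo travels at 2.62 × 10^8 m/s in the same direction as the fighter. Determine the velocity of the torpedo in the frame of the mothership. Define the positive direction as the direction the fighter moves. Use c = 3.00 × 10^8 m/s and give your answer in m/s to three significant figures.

2.93 × 10^8 m/s

In units of c (dividing by 3.00 × 10^8 m/s): v = 0.700, u' = 0.873.
u = (u' + v)/(1 + u'v/c²):
u = (0.873 + 0.700) / (1 + 0.873·0.700) = 1.5733/1.6113 = 0.9764
Converting back: u = 0.9764 × 3.00 × 10^8 m/s.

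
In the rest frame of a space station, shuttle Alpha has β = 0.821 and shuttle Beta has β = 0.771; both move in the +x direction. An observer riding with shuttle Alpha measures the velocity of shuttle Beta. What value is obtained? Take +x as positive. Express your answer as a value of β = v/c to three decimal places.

β_A = 0.821, β_B = 0.771.
Transform to A's frame with the inverse velocity-addition law: u' = (u − v)/(1 − uv/c²), taking u = β_B and v = β_A.
u' = (0.771 − 0.821) / (1 − (0.821)(0.771)) = -0.0500/0.3670 = -0.1362.

β = -0.136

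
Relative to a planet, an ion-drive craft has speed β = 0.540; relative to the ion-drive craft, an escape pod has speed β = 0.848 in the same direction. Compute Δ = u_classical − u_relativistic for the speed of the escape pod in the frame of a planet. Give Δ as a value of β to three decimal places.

Δ = 0.436

Galilean: u_cl = 0.848 + 0.540 = 1.3880.
Relativistic: u_rel = (0.848 + 0.540) / (1 + 0.848·0.540) = 1.3880/1.4579 = 0.9520.
Δ = 1.3880 − 0.9520 = 0.4360.
(The classical prediction exceeds c; the relativistic result does not.)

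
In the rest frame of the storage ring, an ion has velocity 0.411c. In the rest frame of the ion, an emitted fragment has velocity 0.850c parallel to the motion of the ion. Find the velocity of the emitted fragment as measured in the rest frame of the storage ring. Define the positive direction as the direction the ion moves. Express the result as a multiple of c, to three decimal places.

With v = 0.411 and u' = 0.850 (in units of c),
u = (u' + v)/(1 + u'v/c²):
u = (0.850 + 0.411) / (1 + 0.850·0.411) = 1.2610/1.3494 = 0.9345

0.935c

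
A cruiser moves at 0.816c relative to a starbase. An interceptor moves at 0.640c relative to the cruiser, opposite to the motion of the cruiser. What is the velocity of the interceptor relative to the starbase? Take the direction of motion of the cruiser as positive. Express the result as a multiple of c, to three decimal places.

+0.368c

With v = 0.816 and u' = -0.640 (in units of c),
u = (u' + v)/(1 + u'v/c²):
u = (-0.640 + 0.816) / (1 + (-0.640)·0.816) = 0.1760/0.4778 = 0.3684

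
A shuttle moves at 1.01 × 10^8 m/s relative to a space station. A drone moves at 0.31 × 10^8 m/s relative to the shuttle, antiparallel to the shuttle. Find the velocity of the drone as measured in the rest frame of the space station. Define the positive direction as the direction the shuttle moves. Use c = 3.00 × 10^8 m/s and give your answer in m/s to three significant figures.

In units of c (dividing by 3.00 × 10^8 m/s): v = 0.337, u' = -0.103.
u = (u' + v)/(1 + u'v/c²):
u = (-0.103 + 0.337) / (1 + (-0.103)·0.337) = 0.2333/0.9652 = 0.2417
Converting back: u = 0.2417 × 3.00 × 10^8 m/s.

+7.25 × 10^7 m/s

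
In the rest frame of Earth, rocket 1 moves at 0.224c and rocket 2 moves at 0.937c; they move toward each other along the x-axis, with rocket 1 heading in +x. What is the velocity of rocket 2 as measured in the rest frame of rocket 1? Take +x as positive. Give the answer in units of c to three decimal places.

-0.960c

β_A = 0.224, β_B = -0.937.
Transform to A's frame with the inverse velocity-addition law: u' = (u − v)/(1 − uv/c²), taking u = β_B and v = β_A.
u' = (-0.937 − 0.224) / (1 − (0.224)(-0.937)) = -1.1610/1.2099 = -0.9596.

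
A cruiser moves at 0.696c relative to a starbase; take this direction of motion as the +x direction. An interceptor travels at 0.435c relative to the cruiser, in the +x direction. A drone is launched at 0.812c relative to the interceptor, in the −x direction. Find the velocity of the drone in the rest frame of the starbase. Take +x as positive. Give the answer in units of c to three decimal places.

+0.190c

Apply u = (u' + v)/(1 + u'v/c²) successively, working outward toward the starbase.
Start: velocity of the cruiser relative to the starbase = 0.6960c.
Compose with the interceptor (u' = 0.435 in the cruiser frame): u_1 = (0.435 + 0.696) / (1 + 0.435·0.696) = 1.1310/1.3028 = 0.8682.
Compose with the drone (u' = -0.812 in the interceptor frame): u_2 = (-0.812 + 0.868) / (1 + (-0.812)·0.868) = 0.0562/0.2951 = 0.1903.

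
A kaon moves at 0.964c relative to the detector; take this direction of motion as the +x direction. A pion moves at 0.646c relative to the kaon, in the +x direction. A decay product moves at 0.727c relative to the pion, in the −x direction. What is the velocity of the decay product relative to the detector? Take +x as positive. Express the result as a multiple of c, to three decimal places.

Apply u = (u' + v)/(1 + u'v/c²) successively, working outward toward the detector.
Start: velocity of the kaon relative to the detector = 0.9640c.
Compose with the pion (u' = 0.646 in the kaon frame): u_1 = (0.646 + 0.964) / (1 + 0.646·0.964) = 1.6100/1.6227 = 0.9921.
Compose with the decay product (u' = -0.727 in the pion frame): u_2 = (-0.727 + 0.992) / (1 + (-0.727)·0.992) = 0.2651/0.2787 = 0.9513.

+0.951c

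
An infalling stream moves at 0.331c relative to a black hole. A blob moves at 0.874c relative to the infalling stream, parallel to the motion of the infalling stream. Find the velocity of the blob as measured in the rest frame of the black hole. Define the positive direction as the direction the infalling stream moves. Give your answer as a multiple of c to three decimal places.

With v = 0.331 and u' = 0.874 (in units of c),
u = (u' + v)/(1 + u'v/c²):
u = (0.874 + 0.331) / (1 + 0.874·0.331) = 1.2050/1.2893 = 0.9346

0.935c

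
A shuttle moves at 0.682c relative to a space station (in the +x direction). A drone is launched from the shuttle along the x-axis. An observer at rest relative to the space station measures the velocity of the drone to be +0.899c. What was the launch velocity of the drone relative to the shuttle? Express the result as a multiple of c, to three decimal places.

Invert the composition law: u' = (u − v)/(1 − uv/c²).
u' = (0.899 − 0.682) / (1 − (0.899)(0.682)) = 0.2170/0.3869 = 0.5609.

+0.561c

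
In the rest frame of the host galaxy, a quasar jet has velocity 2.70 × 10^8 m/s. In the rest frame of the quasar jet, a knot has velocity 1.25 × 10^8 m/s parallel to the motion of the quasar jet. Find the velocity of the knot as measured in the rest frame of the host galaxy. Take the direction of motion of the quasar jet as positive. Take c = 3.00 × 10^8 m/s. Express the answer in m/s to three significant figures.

In units of c (dividing by 3.00 × 10^8 m/s): v = 0.900, u' = 0.417.
u = (u' + v)/(1 + u'v/c²):
u = (0.417 + 0.900) / (1 + 0.417·0.900) = 1.3167/1.3750 = 0.9576
(Galilean addition would give +1.317c, exceeding c.)
Converting back: u = 0.9576 × 3.00 × 10^8 m/s.

2.87 × 10^8 m/s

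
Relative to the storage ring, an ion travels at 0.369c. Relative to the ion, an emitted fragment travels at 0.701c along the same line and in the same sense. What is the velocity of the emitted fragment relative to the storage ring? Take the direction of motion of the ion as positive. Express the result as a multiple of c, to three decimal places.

0.850c

With v = 0.369 and u' = 0.701 (in units of c),
u = (u' + v)/(1 + u'v/c²):
u = (0.701 + 0.369) / (1 + 0.701·0.369) = 1.0700/1.2587 = 0.8501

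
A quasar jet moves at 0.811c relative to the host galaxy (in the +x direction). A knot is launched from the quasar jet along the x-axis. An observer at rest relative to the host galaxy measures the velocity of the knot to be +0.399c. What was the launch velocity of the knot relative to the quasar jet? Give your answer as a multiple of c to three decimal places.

-0.609c

Invert the composition law: u' = (u − v)/(1 − uv/c²).
u' = (0.399 − 0.811) / (1 − (0.399)(0.811)) = -0.4120/0.6764 = -0.6091.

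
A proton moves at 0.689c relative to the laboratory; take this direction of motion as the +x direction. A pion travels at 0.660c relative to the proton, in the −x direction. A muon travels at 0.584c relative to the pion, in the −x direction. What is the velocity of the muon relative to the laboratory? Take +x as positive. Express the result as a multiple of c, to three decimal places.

Apply u = (u' + v)/(1 + u'v/c²) successively, working outward toward the laboratory.
Start: velocity of the proton relative to the laboratory = 0.6890c.
Compose with the pion (u' = -0.660 in the proton frame): u_1 = (-0.660 + 0.689) / (1 + (-0.660)·0.689) = 0.0290/0.5453 = 0.0532.
Compose with the muon (u' = -0.584 in the pion frame): u_2 = (-0.584 + 0.053) / (1 + (-0.584)·0.053) = -0.5308/0.9689 = -0.5478.

-0.548c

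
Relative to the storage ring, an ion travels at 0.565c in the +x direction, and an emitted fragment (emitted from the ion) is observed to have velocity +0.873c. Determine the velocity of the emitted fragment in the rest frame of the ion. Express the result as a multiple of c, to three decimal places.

+0.608c

Invert the composition law: u' = (u − v)/(1 − uv/c²).
u' = (0.873 − 0.565) / (1 − (0.873)(0.565)) = 0.3080/0.5068 = 0.6078.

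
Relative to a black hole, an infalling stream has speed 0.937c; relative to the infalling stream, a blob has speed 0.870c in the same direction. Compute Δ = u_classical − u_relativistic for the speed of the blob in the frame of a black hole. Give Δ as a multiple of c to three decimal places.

Δ = 0.812c

Galilean: u_cl = 0.870 + 0.937 = 1.8070.
Relativistic: u_rel = (0.870 + 0.937) / (1 + 0.870·0.937) = 1.8070/1.8152 = 0.9955.
Δ = 1.8070 − 0.9955 = 0.8115.
(The classical prediction exceeds c; the relativistic result does not.)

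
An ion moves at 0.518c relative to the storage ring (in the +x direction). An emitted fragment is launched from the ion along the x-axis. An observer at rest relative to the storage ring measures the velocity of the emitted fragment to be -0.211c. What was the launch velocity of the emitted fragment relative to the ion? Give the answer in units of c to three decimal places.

Invert the composition law: u' = (u − v)/(1 − uv/c²).
u' = (-0.211 − 0.518) / (1 − (-0.211)(0.518)) = -0.7290/1.1093 = -0.6572.

-0.657c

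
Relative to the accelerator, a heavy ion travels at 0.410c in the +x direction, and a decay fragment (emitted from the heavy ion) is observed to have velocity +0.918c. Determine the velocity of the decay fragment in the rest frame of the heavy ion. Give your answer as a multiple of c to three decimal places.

+0.815c

Invert the composition law: u' = (u − v)/(1 − uv/c²).
u' = (0.918 − 0.410) / (1 − (0.918)(0.410)) = 0.5080/0.6236 = 0.8146.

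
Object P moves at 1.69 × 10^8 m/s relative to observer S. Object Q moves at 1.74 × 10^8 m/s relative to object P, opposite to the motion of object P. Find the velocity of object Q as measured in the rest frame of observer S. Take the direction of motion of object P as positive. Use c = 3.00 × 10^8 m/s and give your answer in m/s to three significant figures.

In units of c (dividing by 3.00 × 10^8 m/s): v = 0.563, u' = -0.580.
u = (u' + v)/(1 + u'v/c²):
u = (-0.580 + 0.563) / (1 + (-0.580)·0.563) = -0.0167/0.6733 = -0.0248
Converting back: u = -0.0248 × 3.00 × 10^8 m/s.

-7.43 × 10^6 m/s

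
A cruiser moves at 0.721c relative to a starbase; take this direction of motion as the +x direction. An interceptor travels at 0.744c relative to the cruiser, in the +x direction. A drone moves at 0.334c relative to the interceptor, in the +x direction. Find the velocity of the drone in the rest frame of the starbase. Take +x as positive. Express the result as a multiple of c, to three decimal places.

Apply u = (u' + v)/(1 + u'v/c²) successively, working outward toward the starbase.
Start: velocity of the cruiser relative to the starbase = 0.7210c.
Compose with the interceptor (u' = 0.744 in the cruiser frame): u_1 = (0.744 + 0.721) / (1 + 0.744·0.721) = 1.4650/1.5364 = 0.9535.
Compose with the drone (u' = 0.334 in the interceptor frame): u_2 = (0.334 + 0.954) / (1 + 0.334·0.954) = 1.2875/1.3185 = 0.9765.

0.977c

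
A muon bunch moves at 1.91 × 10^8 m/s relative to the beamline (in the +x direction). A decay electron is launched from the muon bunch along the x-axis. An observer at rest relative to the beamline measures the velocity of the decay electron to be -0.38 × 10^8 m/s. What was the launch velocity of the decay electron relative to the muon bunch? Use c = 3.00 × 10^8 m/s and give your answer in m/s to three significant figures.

v = 0.637c, u = -0.127c.
Invert the composition law: u' = (u − v)/(1 − uv/c²).
u' = (-0.127 − 0.637) / (1 − (-0.127)(0.637)) = -0.7633/1.0806 = -0.7064.
u' = -0.7064 × 3.00 × 10^8 m/s.

-2.12 × 10^8 m/s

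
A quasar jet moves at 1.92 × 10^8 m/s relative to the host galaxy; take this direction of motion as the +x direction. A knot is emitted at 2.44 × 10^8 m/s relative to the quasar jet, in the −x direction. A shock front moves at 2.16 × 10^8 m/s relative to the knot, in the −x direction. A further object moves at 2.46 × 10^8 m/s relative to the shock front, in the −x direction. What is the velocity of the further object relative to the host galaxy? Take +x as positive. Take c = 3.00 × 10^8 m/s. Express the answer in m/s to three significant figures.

-2.96 × 10^8 m/s

Apply u = (u' + v)/(1 + u'v/c²) successively, working outward toward the host galaxy.
(Dividing each given speed by c = 3.00 × 10^8 m/s to work in units of c.)
Start: velocity of the quasar jet relative to the host galaxy = 0.6400c.
Compose with the knot (u' = -0.813 in the quasar jet frame): u_1 = (-0.813 + 0.640) / (1 + (-0.813)·0.640) = -0.1733/0.4795 = -0.3615.
Compose with the shock front (u' = -0.720 in the knot frame): u_2 = (-0.720 + (-0.362)) / (1 + (-0.720)·(-0.362)) = -1.0815/1.2603 = -0.8581.
Compose with the further object (u' = -0.820 in the shock front frame): u_3 = (-0.820 + (-0.858)) / (1 + (-0.820)·(-0.858)) = -1.6781/1.7037 = -0.9850.
So u = -0.9850 × 3.00 × 10^8 m/s.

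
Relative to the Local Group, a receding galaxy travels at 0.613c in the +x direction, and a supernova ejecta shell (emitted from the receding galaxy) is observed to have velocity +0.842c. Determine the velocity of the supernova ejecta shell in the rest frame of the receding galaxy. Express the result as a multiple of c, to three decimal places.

Invert the composition law: u' = (u − v)/(1 − uv/c²).
u' = (0.842 − 0.613) / (1 − (0.842)(0.613)) = 0.2290/0.4839 = 0.4733.

+0.473c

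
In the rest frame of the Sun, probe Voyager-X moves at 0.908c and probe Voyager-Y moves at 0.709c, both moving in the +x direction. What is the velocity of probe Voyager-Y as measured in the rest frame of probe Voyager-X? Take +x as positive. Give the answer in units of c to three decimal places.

β_A = 0.908, β_B = 0.709.
Transform to A's frame with the inverse velocity-addition law: u' = (u − v)/(1 − uv/c²), taking u = β_B and v = β_A.
u' = (0.709 − 0.908) / (1 − (0.908)(0.709)) = -0.1990/0.3562 = -0.5586.

-0.559c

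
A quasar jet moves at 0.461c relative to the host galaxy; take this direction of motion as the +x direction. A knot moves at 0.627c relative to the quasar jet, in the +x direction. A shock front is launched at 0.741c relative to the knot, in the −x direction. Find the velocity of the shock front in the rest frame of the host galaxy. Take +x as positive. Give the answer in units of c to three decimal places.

Apply u = (u' + v)/(1 + u'v/c²) successively, working outward toward the host galaxy.
Start: velocity of the quasar jet relative to the host galaxy = 0.4610c.
Compose with the knot (u' = 0.627 in the quasar jet frame): u_1 = (0.627 + 0.461) / (1 + 0.627·0.461) = 1.0880/1.2890 = 0.8440.
Compose with the shock front (u' = -0.741 in the knot frame): u_2 = (-0.741 + 0.844) / (1 + (-0.741)·0.844) = 0.1030/0.3746 = 0.2751.

+0.275c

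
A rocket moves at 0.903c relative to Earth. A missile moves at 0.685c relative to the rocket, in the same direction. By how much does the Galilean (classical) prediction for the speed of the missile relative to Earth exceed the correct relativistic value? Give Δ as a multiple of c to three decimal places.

Galilean: u_cl = 0.685 + 0.903 = 1.5880.
Relativistic: u_rel = (0.685 + 0.903) / (1 + 0.685·0.903) = 1.5880/1.6186 = 0.9811.
Δ = 1.5880 − 0.9811 = 0.6069.
(The classical prediction exceeds c; the relativistic result does not.)

Δ = 0.607c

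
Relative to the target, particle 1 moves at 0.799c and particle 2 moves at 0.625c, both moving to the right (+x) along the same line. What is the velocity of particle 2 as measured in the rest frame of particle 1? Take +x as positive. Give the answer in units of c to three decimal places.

-0.348c

β_A = 0.799, β_B = 0.625.
Transform to A's frame with the inverse velocity-addition law: u' = (u − v)/(1 − uv/c²), taking u = β_B and v = β_A.
u' = (0.625 − 0.799) / (1 − (0.799)(0.625)) = -0.1740/0.5006 = -0.3476.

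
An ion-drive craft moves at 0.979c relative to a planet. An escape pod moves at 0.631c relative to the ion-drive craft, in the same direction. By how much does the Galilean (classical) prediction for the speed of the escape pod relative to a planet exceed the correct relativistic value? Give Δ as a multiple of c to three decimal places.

Δ = 0.615c

Galilean: u_cl = 0.631 + 0.979 = 1.6100.
Relativistic: u_rel = (0.631 + 0.979) / (1 + 0.631·0.979) = 1.6100/1.6177 = 0.9952.
Δ = 1.6100 − 0.9952 = 0.6148.
(The classical prediction exceeds c; the relativistic result does not.)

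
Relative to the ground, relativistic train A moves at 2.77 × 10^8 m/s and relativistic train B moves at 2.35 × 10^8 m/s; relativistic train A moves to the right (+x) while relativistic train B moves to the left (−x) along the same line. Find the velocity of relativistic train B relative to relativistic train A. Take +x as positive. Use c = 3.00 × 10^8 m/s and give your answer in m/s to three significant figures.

β_A = 0.923, β_B = -0.783 (dividing each by c = 3.00 × 10^8 m/s).
Transform to A's frame with the inverse velocity-addition law: u' = (u − v)/(1 − uv/c²), taking u = β_B and v = β_A.
u' = (-0.783 − 0.923) / (1 − (0.923)(-0.783)) = -1.7067/1.7233 = -0.9904.
u' = -0.9904 × 3.00 × 10^8 m/s.

-2.97 × 10^8 m/s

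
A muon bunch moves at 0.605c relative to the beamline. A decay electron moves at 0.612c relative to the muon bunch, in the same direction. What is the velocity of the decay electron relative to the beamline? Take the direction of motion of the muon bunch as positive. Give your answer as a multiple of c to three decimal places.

0.888c

With v = 0.605 and u' = 0.612 (in units of c),
u = (u' + v)/(1 + u'v/c²):
u = (0.612 + 0.605) / (1 + 0.612·0.605) = 1.2170/1.3703 = 0.8882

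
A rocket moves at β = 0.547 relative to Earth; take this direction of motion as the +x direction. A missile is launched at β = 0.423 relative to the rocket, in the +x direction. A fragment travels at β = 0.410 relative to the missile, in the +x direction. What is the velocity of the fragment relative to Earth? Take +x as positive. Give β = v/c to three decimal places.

Apply u = (u' + v)/(1 + u'v/c²) successively, working outward toward Earth.
Start: velocity of the rocket relative to Earth = 0.5470c.
Compose with the missile (u' = 0.423 in the rocket frame): u_1 = (0.423 + 0.547) / (1 + 0.423·0.547) = 0.9700/1.2314 = 0.7877.
Compose with the fragment (u' = 0.410 in the missile frame): u_2 = (0.410 + 0.788) / (1 + 0.410·0.788) = 1.1977/1.3230 = 0.9053.

β = 0.905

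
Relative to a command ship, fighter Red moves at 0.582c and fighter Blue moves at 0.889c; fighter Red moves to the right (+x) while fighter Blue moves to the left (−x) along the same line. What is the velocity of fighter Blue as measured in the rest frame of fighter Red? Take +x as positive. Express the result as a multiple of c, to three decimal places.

-0.969c

β_A = 0.582, β_B = -0.889.
Transform to A's frame with the inverse velocity-addition law: u' = (u − v)/(1 − uv/c²), taking u = β_B and v = β_A.
u' = (-0.889 − 0.582) / (1 − (0.582)(-0.889)) = -1.4710/1.5174 = -0.9694.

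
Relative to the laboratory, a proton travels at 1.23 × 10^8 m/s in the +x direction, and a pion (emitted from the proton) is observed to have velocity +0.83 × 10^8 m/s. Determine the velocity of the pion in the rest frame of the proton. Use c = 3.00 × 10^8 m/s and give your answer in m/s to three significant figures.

v = 0.410c, u = 0.277c.
Invert the composition law: u' = (u − v)/(1 − uv/c²).
u' = (0.277 − 0.410) / (1 − (0.277)(0.410)) = -0.1333/0.8866 = -0.1504.
u' = -0.1504 × 3.00 × 10^8 m/s.

-4.51 × 10^7 m/s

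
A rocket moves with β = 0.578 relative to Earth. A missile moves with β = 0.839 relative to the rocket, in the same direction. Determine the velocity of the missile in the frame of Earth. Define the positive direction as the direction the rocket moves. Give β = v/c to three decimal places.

β = 0.954

With v = 0.578 and u' = 0.839 (in units of c),
u = (u' + v)/(1 + u'v/c²):
u = (0.839 + 0.578) / (1 + 0.839·0.578) = 1.4170/1.4849 = 0.9542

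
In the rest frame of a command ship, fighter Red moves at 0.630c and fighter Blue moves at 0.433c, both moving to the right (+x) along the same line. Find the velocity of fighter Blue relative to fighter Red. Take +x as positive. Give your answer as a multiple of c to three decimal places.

-0.271c

β_A = 0.630, β_B = 0.433.
Transform to A's frame with the inverse velocity-addition law: u' = (u − v)/(1 − uv/c²), taking u = β_B and v = β_A.
u' = (0.433 − 0.630) / (1 − (0.630)(0.433)) = -0.1970/0.7272 = -0.2709.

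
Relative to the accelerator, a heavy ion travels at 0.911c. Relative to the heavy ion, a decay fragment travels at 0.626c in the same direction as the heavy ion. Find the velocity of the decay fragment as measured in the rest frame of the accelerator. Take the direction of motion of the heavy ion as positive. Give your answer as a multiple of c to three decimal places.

With v = 0.911 and u' = 0.626 (in units of c),
u = (u' + v)/(1 + u'v/c²):
u = (0.626 + 0.911) / (1 + 0.626·0.911) = 1.5370/1.5703 = 0.9788
(Galilean addition would give +1.537c, exceeding c.)

0.979c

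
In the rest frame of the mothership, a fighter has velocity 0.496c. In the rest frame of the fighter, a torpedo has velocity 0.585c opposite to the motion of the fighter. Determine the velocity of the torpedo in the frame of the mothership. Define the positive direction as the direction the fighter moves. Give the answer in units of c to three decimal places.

With v = 0.496 and u' = -0.585 (in units of c),
u = (u' + v)/(1 + u'v/c²):
u = (-0.585 + 0.496) / (1 + (-0.585)·0.496) = -0.0890/0.7098 = -0.1254

-0.125c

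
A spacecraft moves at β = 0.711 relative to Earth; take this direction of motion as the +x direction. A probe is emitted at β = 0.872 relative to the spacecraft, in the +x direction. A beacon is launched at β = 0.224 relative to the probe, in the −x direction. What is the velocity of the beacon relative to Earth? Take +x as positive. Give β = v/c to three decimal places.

Apply u = (u' + v)/(1 + u'v/c²) successively, working outward toward Earth.
Start: velocity of the spacecraft relative to Earth = 0.7110c.
Compose with the probe (u' = 0.872 in the spacecraft frame): u_1 = (0.872 + 0.711) / (1 + 0.872·0.711) = 1.5830/1.6200 = 0.9772.
Compose with the beacon (u' = -0.224 in the probe frame): u_2 = (-0.224 + 0.977) / (1 + (-0.224)·0.977) = 0.7532/0.7811 = 0.9642.

β = +0.964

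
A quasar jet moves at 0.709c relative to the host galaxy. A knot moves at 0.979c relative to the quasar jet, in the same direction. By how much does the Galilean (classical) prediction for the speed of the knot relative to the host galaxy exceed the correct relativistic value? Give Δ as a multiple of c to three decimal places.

Galilean: u_cl = 0.979 + 0.709 = 1.6880.
Relativistic: u_rel = (0.979 + 0.709) / (1 + 0.979·0.709) = 1.6880/1.6941 = 0.9964.
Δ = 1.6880 − 0.9964 = 0.6916.
(The classical prediction exceeds c; the relativistic result does not.)

Δ = 0.692c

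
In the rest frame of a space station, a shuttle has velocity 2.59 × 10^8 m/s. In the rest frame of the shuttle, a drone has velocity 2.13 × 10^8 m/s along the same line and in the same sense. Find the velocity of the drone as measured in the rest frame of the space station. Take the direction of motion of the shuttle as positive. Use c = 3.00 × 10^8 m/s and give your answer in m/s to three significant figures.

In units of c (dividing by 3.00 × 10^8 m/s): v = 0.863, u' = 0.710.
u = (u' + v)/(1 + u'v/c²):
u = (0.710 + 0.863) / (1 + 0.710·0.863) = 1.5733/1.6130 = 0.9754
(Galilean addition would give +1.573c, exceeding c.)
Converting back: u = 0.9754 × 3.00 × 10^8 m/s.

2.93 × 10^8 m/s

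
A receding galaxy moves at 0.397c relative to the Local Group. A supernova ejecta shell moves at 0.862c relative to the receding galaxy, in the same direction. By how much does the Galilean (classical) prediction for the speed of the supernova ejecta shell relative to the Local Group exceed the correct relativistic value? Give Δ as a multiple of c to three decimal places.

Δ = 0.321c

Galilean: u_cl = 0.862 + 0.397 = 1.2590.
Relativistic: u_rel = (0.862 + 0.397) / (1 + 0.862·0.397) = 1.2590/1.3422 = 0.9380.
Δ = 1.2590 − 0.9380 = 0.3210.
(The classical prediction exceeds c; the relativistic result does not.)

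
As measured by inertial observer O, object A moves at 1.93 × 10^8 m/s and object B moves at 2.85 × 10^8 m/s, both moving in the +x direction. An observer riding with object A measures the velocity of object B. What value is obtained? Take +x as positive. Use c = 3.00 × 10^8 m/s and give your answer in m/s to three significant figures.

β_A = 0.643, β_B = 0.950 (dividing each by c = 3.00 × 10^8 m/s).
Transform to A's frame with the inverse velocity-addition law: u' = (u − v)/(1 − uv/c²), taking u = β_B and v = β_A.
u' = (0.950 − 0.643) / (1 − (0.643)(0.950)) = 0.3067/0.3888 = 0.7887.
u' = 0.7887 × 3.00 × 10^8 m/s.

+2.37 × 10^8 m/s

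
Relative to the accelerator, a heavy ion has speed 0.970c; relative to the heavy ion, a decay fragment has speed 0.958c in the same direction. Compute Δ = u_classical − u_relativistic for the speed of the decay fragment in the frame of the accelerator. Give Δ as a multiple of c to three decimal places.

Galilean: u_cl = 0.958 + 0.970 = 1.9280.
Relativistic: u_rel = (0.958 + 0.970) / (1 + 0.958·0.970) = 1.9280/1.9293 = 0.9993.
Δ = 1.9280 − 0.9993 = 0.9287.
(The classical prediction exceeds c; the relativistic result does not.)

Δ = 0.929c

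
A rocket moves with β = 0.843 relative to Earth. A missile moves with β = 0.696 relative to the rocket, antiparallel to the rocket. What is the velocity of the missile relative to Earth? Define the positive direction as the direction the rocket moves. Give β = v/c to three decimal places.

With v = 0.843 and u' = -0.696 (in units of c),
u = (u' + v)/(1 + u'v/c²):
u = (-0.696 + 0.843) / (1 + (-0.696)·0.843) = 0.1470/0.4133 = 0.3557
(Galilean addition would give +0.147c.)

β = +0.356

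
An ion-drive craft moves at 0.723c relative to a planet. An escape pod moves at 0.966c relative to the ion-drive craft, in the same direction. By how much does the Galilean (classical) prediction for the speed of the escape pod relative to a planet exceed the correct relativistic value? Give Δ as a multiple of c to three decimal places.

Δ = 0.695c

Galilean: u_cl = 0.966 + 0.723 = 1.6890.
Relativistic: u_rel = (0.966 + 0.723) / (1 + 0.966·0.723) = 1.6890/1.6984 = 0.9945.
Δ = 1.6890 − 0.9945 = 0.6945.
(The classical prediction exceeds c; the relativistic result does not.)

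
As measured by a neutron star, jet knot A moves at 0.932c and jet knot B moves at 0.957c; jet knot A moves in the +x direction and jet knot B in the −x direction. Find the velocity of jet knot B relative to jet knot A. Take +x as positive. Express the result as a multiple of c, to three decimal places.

-0.998c

β_A = 0.932, β_B = -0.957.
Transform to A's frame with the inverse velocity-addition law: u' = (u − v)/(1 − uv/c²), taking u = β_B and v = β_A.
u' = (-0.957 − 0.932) / (1 − (0.932)(-0.957)) = -1.8890/1.8919 = -0.9985.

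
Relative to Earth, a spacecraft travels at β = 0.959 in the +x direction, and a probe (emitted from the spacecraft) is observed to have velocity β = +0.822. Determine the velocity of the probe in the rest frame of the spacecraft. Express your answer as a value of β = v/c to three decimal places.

Invert the composition law: u' = (u − v)/(1 − uv/c²).
u' = (0.822 − 0.959) / (1 − (0.822)(0.959)) = -0.1370/0.2117 = -0.6471.

β = -0.647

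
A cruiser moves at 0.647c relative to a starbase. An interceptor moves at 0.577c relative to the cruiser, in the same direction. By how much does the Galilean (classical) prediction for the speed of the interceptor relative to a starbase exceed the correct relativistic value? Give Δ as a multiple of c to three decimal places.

Galilean: u_cl = 0.577 + 0.647 = 1.2240.
Relativistic: u_rel = (0.577 + 0.647) / (1 + 0.577·0.647) = 1.2240/1.3733 = 0.8913.
Δ = 1.2240 − 0.8913 = 0.3327.
(The classical prediction exceeds c; the relativistic result does not.)

Δ = 0.333c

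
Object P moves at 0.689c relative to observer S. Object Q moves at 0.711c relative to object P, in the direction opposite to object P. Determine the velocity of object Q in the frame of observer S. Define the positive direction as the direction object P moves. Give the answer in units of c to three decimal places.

With v = 0.689 and u' = -0.711 (in units of c),
u = (u' + v)/(1 + u'v/c²):
u = (-0.711 + 0.689) / (1 + (-0.711)·0.689) = -0.0220/0.5101 = -0.0431
(Galilean addition would give -0.022c.)

-0.043c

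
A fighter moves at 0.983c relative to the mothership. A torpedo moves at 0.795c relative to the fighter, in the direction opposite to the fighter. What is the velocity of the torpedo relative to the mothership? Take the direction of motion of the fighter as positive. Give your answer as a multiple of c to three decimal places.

With v = 0.983 and u' = -0.795 (in units of c),
u = (u' + v)/(1 + u'v/c²):
u = (-0.795 + 0.983) / (1 + (-0.795)·0.983) = 0.1880/0.2185 = 0.8604
(Galilean addition would give +0.188c.)

+0.860c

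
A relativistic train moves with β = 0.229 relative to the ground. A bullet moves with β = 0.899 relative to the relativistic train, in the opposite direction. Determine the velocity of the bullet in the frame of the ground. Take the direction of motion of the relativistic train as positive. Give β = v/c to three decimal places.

With v = 0.229 and u' = -0.899 (in units of c),
u = (u' + v)/(1 + u'v/c²):
u = (-0.899 + 0.229) / (1 + (-0.899)·0.229) = -0.6700/0.7941 = -0.8437

β = -0.844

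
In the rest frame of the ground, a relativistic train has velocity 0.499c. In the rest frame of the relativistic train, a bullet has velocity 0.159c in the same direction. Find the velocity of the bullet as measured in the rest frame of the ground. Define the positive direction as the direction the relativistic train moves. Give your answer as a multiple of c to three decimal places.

With v = 0.499 and u' = 0.159 (in units of c),
u = (u' + v)/(1 + u'v/c²):
u = (0.159 + 0.499) / (1 + 0.159·0.499) = 0.6580/1.0793 = 0.6096

0.610c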